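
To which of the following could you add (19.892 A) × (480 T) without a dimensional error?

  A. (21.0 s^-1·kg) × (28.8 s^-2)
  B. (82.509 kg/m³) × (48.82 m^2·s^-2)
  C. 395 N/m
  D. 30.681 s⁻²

Reference: [A] · [kg·s⁻²·A⁻¹] = kg·s⁻².
Each option:
  A. [kg·s⁻¹] · [s⁻²] = kg·s⁻³
  B. [kg·m⁻³] · [m²·s⁻²] = kg·m⁻¹·s⁻²
  C. N·m⁻¹ = kg·m·s⁻²·m⁻¹ = kg·s⁻²  ← same
  D. s⁻²
Only C. matches kg·s⁻².

C.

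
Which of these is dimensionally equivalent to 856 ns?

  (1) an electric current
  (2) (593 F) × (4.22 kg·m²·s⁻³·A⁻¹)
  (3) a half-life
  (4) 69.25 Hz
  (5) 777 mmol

(3)

Reference: s.
Each option:
  (1) [electric current] = A
  (2) [kg⁻¹·m⁻²·s⁴·A²] · [kg·m²·s⁻³·A⁻¹] = s·A
  (3) [half-life] = s  ← same
  (4) Hz = s⁻¹
  (5) mol
Only (3) matches s.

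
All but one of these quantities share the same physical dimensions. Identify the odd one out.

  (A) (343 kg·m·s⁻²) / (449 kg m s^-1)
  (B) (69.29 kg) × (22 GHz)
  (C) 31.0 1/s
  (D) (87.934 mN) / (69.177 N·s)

(B)

Work out the base dimensions of each:
  (A) [kg·m·s⁻²] / [kg·m·s⁻¹] = s⁻¹
  (B) [kg] · [s⁻¹] = kg·s⁻¹
  (C) s⁻¹
  (D) [kg·m·s⁻²] / [kg·m·s⁻¹] = s⁻¹
All reduce to s⁻¹ except (B), which is kg·s⁻¹.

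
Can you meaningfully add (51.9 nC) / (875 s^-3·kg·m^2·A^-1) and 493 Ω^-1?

Reduce each to base SI dimensions:
  (51.9 nC) / (875 s^-3·kg·m^2·A^-1):  [s·A] / [kg·m²·s⁻³·A⁻¹] = kg⁻¹·m⁻²·s⁴·A²
  493 Ω^-1:  Ω⁻¹ = (V·A⁻¹)⁻¹ = kg⁻¹·m⁻²·s³·A²
kg⁻¹·m⁻²·s⁴·A² ≠ kg⁻¹·m⁻²·s³·A², so they cannot be added.

No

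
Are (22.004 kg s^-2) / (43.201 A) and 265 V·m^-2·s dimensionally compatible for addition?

Yes

In SI base units:
  (22.004 kg s^-2) / (43.201 A):  [kg·s⁻²] / [A] = kg·s⁻²·A⁻¹
  265 V·m^-2·s:  V·s·m⁻² = J·C⁻¹·s·m⁻² = kg·s⁻²·A⁻¹
Both are kg·s⁻²·A⁻¹, so they have the same dimensions and can be added.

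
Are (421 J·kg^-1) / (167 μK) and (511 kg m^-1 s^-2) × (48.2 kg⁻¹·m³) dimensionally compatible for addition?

Work out the base dimensions of each:
  (421 J·kg^-1) / (167 μK):  [m²·s⁻²] / [K] = m²·s⁻²·K⁻¹
  (511 kg m^-1 s^-2) × (48.2 kg⁻¹·m³):  [kg·m⁻¹·s⁻²] · [kg⁻¹·m³] = m²·s⁻²
m²·s⁻²·K⁻¹ ≠ m²·s⁻², so they cannot be added.

No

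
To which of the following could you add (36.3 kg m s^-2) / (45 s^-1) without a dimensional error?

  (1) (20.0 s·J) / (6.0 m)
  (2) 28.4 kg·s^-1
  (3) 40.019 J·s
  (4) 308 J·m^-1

(1)

Reference: [kg·m·s⁻²] / [s⁻¹] = kg·m·s⁻¹.
Each option:
  (1) [kg·m²·s⁻¹] / [m] = kg·m·s⁻¹  ← same
  (2) kg·s⁻¹
  (3) J·s = N·m·s = kg·m²·s⁻¹
  (4) J·m⁻¹ = N·m·m⁻¹ = kg·m·s⁻²
Only (1) matches kg·m·s⁻¹.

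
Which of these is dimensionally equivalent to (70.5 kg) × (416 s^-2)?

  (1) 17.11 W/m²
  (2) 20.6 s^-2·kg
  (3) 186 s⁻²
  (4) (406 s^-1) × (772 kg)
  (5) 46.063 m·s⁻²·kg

Reference: [kg] · [s⁻²] = kg·s⁻².
Each option:
  (1) W·m⁻² = J·s⁻¹·m⁻² = kg·s⁻³
  (2) kg·s⁻²  ← same
  (3) s⁻²
  (4) [s⁻¹] · [kg] = kg·s⁻¹
  (5) kg·m·s⁻²
Only (2) matches kg·s⁻².

(2)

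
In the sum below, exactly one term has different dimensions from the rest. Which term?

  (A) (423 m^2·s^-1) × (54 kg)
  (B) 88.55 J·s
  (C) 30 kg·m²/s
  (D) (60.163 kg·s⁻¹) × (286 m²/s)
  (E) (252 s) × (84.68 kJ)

(D)

Dimensions:
  (A) [m²·s⁻¹] · [kg] = kg·m²·s⁻¹
  (B) J·s = N·m·s = kg·m²·s⁻¹
  (C) kg·m²·s⁻¹
  (D) [kg·s⁻¹] · [m²·s⁻¹] = kg·m²·s⁻²
  (E) [s] · [kg·m²·s⁻²] = kg·m²·s⁻¹
All reduce to kg·m²·s⁻¹ except (D), which is kg·m²·s⁻².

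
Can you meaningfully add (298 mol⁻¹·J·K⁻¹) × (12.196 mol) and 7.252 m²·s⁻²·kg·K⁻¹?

Yes

Reduce each to base SI dimensions:
  (298 mol⁻¹·J·K⁻¹) × (12.196 mol):  [kg·m²·s⁻²·K⁻¹·mol⁻¹] · [mol] = kg·m²·s⁻²·K⁻¹
  7.252 m²·s⁻²·kg·K⁻¹:  kg·m²·s⁻²·K⁻¹
Both are kg·m²·s⁻²·K⁻¹, so they have the same dimensions and can be added.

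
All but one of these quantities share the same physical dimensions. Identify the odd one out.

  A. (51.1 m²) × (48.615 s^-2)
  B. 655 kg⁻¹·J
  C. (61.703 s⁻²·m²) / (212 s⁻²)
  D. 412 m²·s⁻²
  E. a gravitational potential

C.

Reduce each to base SI dimensions:
  A. [m²] · [s⁻²] = m²·s⁻²
  B. J·kg⁻¹ = N·m·kg⁻¹ = m²·s⁻²
  C. [m²·s⁻²] / [s⁻²] = m²
  D. m²·s⁻²
  E. [gravitational potential] = m²·s⁻²
All reduce to m²·s⁻² except C., which is m².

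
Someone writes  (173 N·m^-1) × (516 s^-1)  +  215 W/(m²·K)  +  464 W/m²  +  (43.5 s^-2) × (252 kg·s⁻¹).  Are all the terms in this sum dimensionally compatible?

In SI base units:
  (173 N·m^-1) × (516 s^-1):  [kg·s⁻²] · [s⁻¹] = kg·s⁻³
  215 W/(m²·K):  W·m⁻²·K⁻¹ = J·s⁻¹·m⁻²·K⁻¹ = kg·s⁻³·K⁻¹
  464 W/m²:  W·m⁻² = J·s⁻¹·m⁻² = kg·s⁻³
  (43.5 s^-2) × (252 kg·s⁻¹):  [s⁻²] · [kg·s⁻¹] = kg·s⁻³
The terms do not share a single dimension (kg·s⁻³ vs kg·s⁻³·K⁻¹).

No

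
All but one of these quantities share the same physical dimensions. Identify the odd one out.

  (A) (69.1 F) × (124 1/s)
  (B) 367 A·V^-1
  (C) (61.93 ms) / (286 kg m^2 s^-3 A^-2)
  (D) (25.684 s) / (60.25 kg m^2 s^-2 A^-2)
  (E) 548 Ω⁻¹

Expand each in SI base units:
  (A) [kg⁻¹·m⁻²·s⁴·A²] · [s⁻¹] = kg⁻¹·m⁻²·s³·A²
  (B) A·V⁻¹ = A·(J·C⁻¹)⁻¹ = kg⁻¹·m⁻²·s³·A²
  (C) [s] / [kg·m²·s⁻³·A⁻²] = kg⁻¹·m⁻²·s⁴·A²
  (D) [s] / [kg·m²·s⁻²·A⁻²] = kg⁻¹·m⁻²·s³·A²
  (E) Ω⁻¹ = (V·A⁻¹)⁻¹ = kg⁻¹·m⁻²·s³·A²
All reduce to kg⁻¹·m⁻²·s³·A² except (C), which is kg⁻¹·m⁻²·s⁴·A².

(C)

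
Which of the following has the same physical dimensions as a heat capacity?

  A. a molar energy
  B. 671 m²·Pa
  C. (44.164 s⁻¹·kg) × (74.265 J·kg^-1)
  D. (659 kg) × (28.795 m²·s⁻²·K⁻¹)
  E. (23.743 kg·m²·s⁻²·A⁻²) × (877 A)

D.

Reference: [heat capacity] = kg·m²·s⁻²·K⁻¹.
Each option:
  A. [molar energy] = kg·m²·s⁻²·mol⁻¹
  B. Pa·m² = N·m⁻²·m² = kg·m·s⁻²
  C. [kg·s⁻¹] · [m²·s⁻²] = kg·m²·s⁻³
  D. [kg] · [m²·s⁻²·K⁻¹] = kg·m²·s⁻²·K⁻¹  ← same
  E. [kg·m²·s⁻²·A⁻²] · [A] = kg·m²·s⁻²·A⁻¹
Only D. matches kg·m²·s⁻²·K⁻¹.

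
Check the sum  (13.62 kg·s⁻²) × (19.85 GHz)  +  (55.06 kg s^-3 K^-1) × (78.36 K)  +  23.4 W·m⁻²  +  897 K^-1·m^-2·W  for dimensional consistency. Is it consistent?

Dimensions:
  (13.62 kg·s⁻²) × (19.85 GHz):  [kg·s⁻²] · [s⁻¹] = kg·s⁻³
  (55.06 kg s^-3 K^-1) × (78.36 K):  [kg·s⁻³·K⁻¹] · [K] = kg·s⁻³
  23.4 W·m⁻²:  W·m⁻² = J·s⁻¹·m⁻² = kg·s⁻³
  897 K^-1·m^-2·W:  W·m⁻²·K⁻¹ = J·s⁻¹·m⁻²·K⁻¹ = kg·s⁻³·K⁻¹
The terms do not share a single dimension (kg·s⁻³ vs kg·s⁻³·K⁻¹).

No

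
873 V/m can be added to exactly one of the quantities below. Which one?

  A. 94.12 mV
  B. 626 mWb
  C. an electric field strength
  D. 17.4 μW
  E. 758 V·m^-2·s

Reference: V·m⁻¹ = J·C⁻¹·m⁻¹ = kg·m·s⁻³·A⁻¹.
Each option:
  A. V = J·C⁻¹ = kg·m²·s⁻³·A⁻¹
  B. Wb = V·s = kg·m²·s⁻²·A⁻¹
  C. [electric field strength] = kg·m·s⁻³·A⁻¹  ← same
  D. W = J·s⁻¹ = kg·m²·s⁻³
  E. V·s·m⁻² = J·C⁻¹·s·m⁻² = kg·s⁻²·A⁻¹
Only C. matches kg·m·s⁻³·A⁻¹.

C.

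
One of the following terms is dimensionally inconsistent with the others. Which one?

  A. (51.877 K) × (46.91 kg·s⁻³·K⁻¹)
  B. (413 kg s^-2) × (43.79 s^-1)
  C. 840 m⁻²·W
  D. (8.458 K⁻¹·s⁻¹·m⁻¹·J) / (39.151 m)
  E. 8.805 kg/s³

Work out the base dimensions of each:
  A. [K] · [kg·s⁻³·K⁻¹] = kg·s⁻³
  B. [kg·s⁻²] · [s⁻¹] = kg·s⁻³
  C. W·m⁻² = J·s⁻¹·m⁻² = kg·s⁻³
  D. [kg·m·s⁻³·K⁻¹] / [m] = kg·s⁻³·K⁻¹
  E. kg·s⁻³
All reduce to kg·s⁻³ except D., which is kg·s⁻³·K⁻¹.

D.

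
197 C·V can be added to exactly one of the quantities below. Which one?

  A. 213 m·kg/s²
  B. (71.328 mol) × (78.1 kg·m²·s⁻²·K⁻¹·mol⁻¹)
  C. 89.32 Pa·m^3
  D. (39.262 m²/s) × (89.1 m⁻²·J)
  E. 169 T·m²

Reference: C·V = s·A·J·C⁻¹ = kg·m²·s⁻².
Each option:
  A. kg·m·s⁻²
  B. [mol] · [kg·m²·s⁻²·K⁻¹·mol⁻¹] = kg·m²·s⁻²·K⁻¹
  C. Pa·m³ = N·m⁻²·m³ = kg·m²·s⁻²  ← same
  D. [m²·s⁻¹] · [kg·s⁻²] = kg·m²·s⁻³
  E. T·m² = Wb·m⁻²·m² = kg·m²·s⁻²·A⁻¹
Only C. matches kg·m²·s⁻².

C.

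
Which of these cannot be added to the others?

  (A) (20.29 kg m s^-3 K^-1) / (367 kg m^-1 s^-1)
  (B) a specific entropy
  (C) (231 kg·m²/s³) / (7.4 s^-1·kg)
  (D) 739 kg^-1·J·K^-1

Work out the base dimensions of each:
  (A) [kg·m·s⁻³·K⁻¹] / [kg·m⁻¹·s⁻¹] = m²·s⁻²·K⁻¹
  (B) [specific entropy] = m²·s⁻²·K⁻¹
  (C) [kg·m²·s⁻³] / [kg·s⁻¹] = m²·s⁻²
  (D) J·kg⁻¹·K⁻¹ = N·m·kg⁻¹·K⁻¹ = m²·s⁻²·K⁻¹
All reduce to m²·s⁻²·K⁻¹ except (C), which is m²·s⁻².

(C)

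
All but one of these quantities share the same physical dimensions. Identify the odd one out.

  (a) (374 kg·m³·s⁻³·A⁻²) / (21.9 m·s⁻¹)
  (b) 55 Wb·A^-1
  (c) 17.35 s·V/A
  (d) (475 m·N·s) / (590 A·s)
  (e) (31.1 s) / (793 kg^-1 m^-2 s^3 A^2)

Work out the base dimensions of each:
  (a) [kg·m³·s⁻³·A⁻²] / [m·s⁻¹] = kg·m²·s⁻²·A⁻²
  (b) Wb·A⁻¹ = V·s·A⁻¹ = kg·m²·s⁻²·A⁻²
  (c) V·s·A⁻¹ = J·C⁻¹·s·A⁻¹ = kg·m²·s⁻²·A⁻²
  (d) [kg·m²·s⁻¹] / [s·A] = kg·m²·s⁻²·A⁻¹
  (e) [s] / [kg⁻¹·m⁻²·s³·A²] = kg·m²·s⁻²·A⁻²
All reduce to kg·m²·s⁻²·A⁻² except (d), which is kg·m²·s⁻²·A⁻¹.

(d)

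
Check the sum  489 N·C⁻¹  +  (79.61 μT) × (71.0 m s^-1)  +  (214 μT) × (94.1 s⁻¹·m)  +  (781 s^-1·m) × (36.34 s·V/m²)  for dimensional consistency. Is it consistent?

Yes

In SI base units:
  489 N·C⁻¹:  N·C⁻¹ = kg·m·s⁻²·(s·A)⁻¹ = kg·m·s⁻³·A⁻¹
  (79.61 μT) × (71.0 m s^-1):  [kg·s⁻²·A⁻¹] · [m·s⁻¹] = kg·m·s⁻³·A⁻¹
  (214 μT) × (94.1 s⁻¹·m):  [kg·s⁻²·A⁻¹] · [m·s⁻¹] = kg·m·s⁻³·A⁻¹
  (781 s^-1·m) × (36.34 s·V/m²):  [m·s⁻¹] · [kg·s⁻²·A⁻¹] = kg·m·s⁻³·A⁻¹
Every term reduces to kg·m·s⁻³·A⁻¹.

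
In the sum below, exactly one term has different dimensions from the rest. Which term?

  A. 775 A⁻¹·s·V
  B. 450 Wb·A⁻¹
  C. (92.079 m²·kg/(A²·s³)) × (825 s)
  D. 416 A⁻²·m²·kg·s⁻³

D.

Expand each in SI base units:
  A. V·s·A⁻¹ = J·C⁻¹·s·A⁻¹ = kg·m²·s⁻²·A⁻²
  B. Wb·A⁻¹ = V·s·A⁻¹ = kg·m²·s⁻²·A⁻²
  C. [kg·m²·s⁻³·A⁻²] · [s] = kg·m²·s⁻²·A⁻²
  D. kg·m²·s⁻³·A⁻²
All reduce to kg·m²·s⁻²·A⁻² except D., which is kg·m²·s⁻³·A⁻².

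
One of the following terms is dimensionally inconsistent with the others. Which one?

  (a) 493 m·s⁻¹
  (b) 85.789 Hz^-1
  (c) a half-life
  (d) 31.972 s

(a)

Dimensions:
  (a) m·s⁻¹
  (b) Hz⁻¹ = (s⁻¹)⁻¹ = s
  (c) [half-life] = s
  (d) s
All reduce to s except (a), which is m·s⁻¹.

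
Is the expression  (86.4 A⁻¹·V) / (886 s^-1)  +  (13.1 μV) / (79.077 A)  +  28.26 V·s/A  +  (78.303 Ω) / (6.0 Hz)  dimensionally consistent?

In SI base units:
  (86.4 A⁻¹·V) / (886 s^-1):  [kg·m²·s⁻³·A⁻²] / [s⁻¹] = kg·m²·s⁻²·A⁻²
  (13.1 μV) / (79.077 A):  [kg·m²·s⁻³·A⁻¹] / [A] = kg·m²·s⁻³·A⁻²
  28.26 V·s/A:  V·s·A⁻¹ = J·C⁻¹·s·A⁻¹ = kg·m²·s⁻²·A⁻²
  (78.303 Ω) / (6.0 Hz):  [kg·m²·s⁻³·A⁻²] / [s⁻¹] = kg·m²·s⁻²·A⁻²
The terms do not share a single dimension (kg·m²·s⁻²·A⁻² vs kg·m²·s⁻³·A⁻²).

No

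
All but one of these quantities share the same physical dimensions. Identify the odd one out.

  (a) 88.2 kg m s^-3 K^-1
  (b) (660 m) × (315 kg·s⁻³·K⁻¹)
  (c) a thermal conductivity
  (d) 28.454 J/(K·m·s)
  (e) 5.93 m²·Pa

In SI base units:
  (a) kg·m·s⁻³·K⁻¹
  (b) [m] · [kg·s⁻³·K⁻¹] = kg·m·s⁻³·K⁻¹
  (c) [thermal conductivity] = kg·m·s⁻³·K⁻¹
  (d) J·s⁻¹·m⁻¹·K⁻¹ = N·m·s⁻¹·m⁻¹·K⁻¹ = kg·m·s⁻³·K⁻¹
  (e) Pa·m² = N·m⁻²·m² = kg·m·s⁻²
All reduce to kg·m·s⁻³·K⁻¹ except (e), which is kg·m·s⁻².

(e)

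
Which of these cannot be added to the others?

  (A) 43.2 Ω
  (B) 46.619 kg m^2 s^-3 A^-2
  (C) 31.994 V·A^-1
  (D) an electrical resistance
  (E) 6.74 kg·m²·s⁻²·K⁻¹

In SI base units:
  (A) Ω = V·A⁻¹ = kg·m²·s⁻³·A⁻²
  (B) kg·m²·s⁻³·A⁻²
  (C) V·A⁻¹ = J·C⁻¹·A⁻¹ = kg·m²·s⁻³·A⁻²
  (D) [electrical resistance] = kg·m²·s⁻³·A⁻²
  (E) kg·m²·s⁻²·K⁻¹
All reduce to kg·m²·s⁻³·A⁻² except (E), which is kg·m²·s⁻²·K⁻¹.

(E)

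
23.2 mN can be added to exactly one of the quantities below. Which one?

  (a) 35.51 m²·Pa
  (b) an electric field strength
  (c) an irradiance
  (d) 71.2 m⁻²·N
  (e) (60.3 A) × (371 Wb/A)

(a)

Reference: N = kg·m·s⁻².
Each option:
  (a) Pa·m² = N·m⁻²·m² = kg·m·s⁻²  ← same
  (b) [electric field strength] = kg·m·s⁻³·A⁻¹
  (c) [irradiance] = kg·s⁻³
  (d) N·m⁻² = kg·m·s⁻²·m⁻² = kg·m⁻¹·s⁻²
  (e) [A] · [kg·m²·s⁻²·A⁻²] = kg·m²·s⁻²·A⁻¹
Only (a) matches kg·m·s⁻².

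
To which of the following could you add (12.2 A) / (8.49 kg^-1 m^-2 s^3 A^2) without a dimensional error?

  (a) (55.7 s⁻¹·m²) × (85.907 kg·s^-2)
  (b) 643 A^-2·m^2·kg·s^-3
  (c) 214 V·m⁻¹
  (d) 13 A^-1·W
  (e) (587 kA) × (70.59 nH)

Reference: [A] / [kg⁻¹·m⁻²·s³·A²] = kg·m²·s⁻³·A⁻¹.
Each option:
  (a) [m²·s⁻¹] · [kg·s⁻²] = kg·m²·s⁻³
  (b) kg·m²·s⁻³·A⁻²
  (c) V·m⁻¹ = J·C⁻¹·m⁻¹ = kg·m·s⁻³·A⁻¹
  (d) W·A⁻¹ = J·s⁻¹·A⁻¹ = kg·m²·s⁻³·A⁻¹  ← same
  (e) [A] · [kg·m²·s⁻²·A⁻²] = kg·m²·s⁻²·A⁻¹
Only (d) matches kg·m²·s⁻³·A⁻¹.

(d)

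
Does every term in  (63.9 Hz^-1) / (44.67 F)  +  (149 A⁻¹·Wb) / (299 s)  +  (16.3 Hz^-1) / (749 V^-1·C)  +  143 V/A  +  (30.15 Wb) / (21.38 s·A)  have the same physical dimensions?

Yes

Expand each in SI base units:
  (63.9 Hz^-1) / (44.67 F):  [s] / [kg⁻¹·m⁻²·s⁴·A²] = kg·m²·s⁻³·A⁻²
  (149 A⁻¹·Wb) / (299 s):  [kg·m²·s⁻²·A⁻²] / [s] = kg·m²·s⁻³·A⁻²
  (16.3 Hz^-1) / (749 V^-1·C):  [s] / [kg⁻¹·m⁻²·s⁴·A²] = kg·m²·s⁻³·A⁻²
  143 V/A:  V·A⁻¹ = J·C⁻¹·A⁻¹ = kg·m²·s⁻³·A⁻²
  (30.15 Wb) / (21.38 s·A):  [kg·m²·s⁻²·A⁻¹] / [s·A] = kg·m²·s⁻³·A⁻²
Every term reduces to kg·m²·s⁻³·A⁻².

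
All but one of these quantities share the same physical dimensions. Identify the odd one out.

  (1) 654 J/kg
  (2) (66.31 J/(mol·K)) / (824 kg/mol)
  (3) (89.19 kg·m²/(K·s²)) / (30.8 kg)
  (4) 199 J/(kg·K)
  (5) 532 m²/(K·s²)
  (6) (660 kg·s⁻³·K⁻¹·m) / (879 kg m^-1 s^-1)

(1)

In SI base units:
  (1) J·kg⁻¹ = N·m·kg⁻¹ = m²·s⁻²
  (2) [kg·m²·s⁻²·K⁻¹·mol⁻¹] / [kg·mol⁻¹] = m²·s⁻²·K⁻¹
  (3) [kg·m²·s⁻²·K⁻¹] / [kg] = m²·s⁻²·K⁻¹
  (4) J·kg⁻¹·K⁻¹ = N·m·kg⁻¹·K⁻¹ = m²·s⁻²·K⁻¹
  (5) m²·s⁻²·K⁻¹
  (6) [kg·m·s⁻³·K⁻¹] / [kg·m⁻¹·s⁻¹] = m²·s⁻²·K⁻¹
All reduce to m²·s⁻²·K⁻¹ except (1), which is m²·s⁻².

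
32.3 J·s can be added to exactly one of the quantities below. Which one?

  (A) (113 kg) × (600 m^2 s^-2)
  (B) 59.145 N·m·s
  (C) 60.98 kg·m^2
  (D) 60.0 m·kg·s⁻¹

(B)

Reference: J·s = N·m·s = kg·m²·s⁻¹.
Each option:
  (A) [kg] · [m²·s⁻²] = kg·m²·s⁻²
  (B) N·m·s = kg·m·s⁻²·m·s = kg·m²·s⁻¹  ← same
  (C) kg·m²
  (D) kg·m·s⁻¹
Only (B) matches kg·m²·s⁻¹.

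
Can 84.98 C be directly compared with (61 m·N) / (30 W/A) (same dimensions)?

Yes

Dimensions:
  84.98 C:  C = s·A
  (61 m·N) / (30 W/A):  [kg·m²·s⁻²] / [kg·m²·s⁻³·A⁻¹] = s·A
Both are s·A, so they have the same dimensions and can be added.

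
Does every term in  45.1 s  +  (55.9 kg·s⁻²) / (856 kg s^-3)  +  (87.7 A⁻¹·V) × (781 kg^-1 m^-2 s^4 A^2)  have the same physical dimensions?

Yes

Work out the base dimensions of each:
  45.1 s:  s
  (55.9 kg·s⁻²) / (856 kg s^-3):  [kg·s⁻²] / [kg·s⁻³] = s
  (87.7 A⁻¹·V) × (781 kg^-1 m^-2 s^4 A^2):  [kg·m²·s⁻³·A⁻²] · [kg⁻¹·m⁻²·s⁴·A²] = s
Every term reduces to s.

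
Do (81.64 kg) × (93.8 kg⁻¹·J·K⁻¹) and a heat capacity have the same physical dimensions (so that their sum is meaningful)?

Work out the base dimensions of each:
  (81.64 kg) × (93.8 kg⁻¹·J·K⁻¹):  [kg] · [m²·s⁻²·K⁻¹] = kg·m²·s⁻²·K⁻¹
  a heat capacity:  [heat capacity] = kg·m²·s⁻²·K⁻¹
Both are kg·m²·s⁻²·K⁻¹, so they have the same dimensions and can be added.

Yes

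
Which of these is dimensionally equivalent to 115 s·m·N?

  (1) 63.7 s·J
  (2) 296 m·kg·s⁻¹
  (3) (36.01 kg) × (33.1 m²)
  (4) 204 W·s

Reference: N·m·s = kg·m·s⁻²·m·s = kg·m²·s⁻¹.
Each option:
  (1) J·s = N·m·s = kg·m²·s⁻¹  ← same
  (2) kg·m·s⁻¹
  (3) [kg] · [m²] = kg·m²
  (4) W·s = J·s⁻¹·s = kg·m²·s⁻²
Only (1) matches kg·m²·s⁻¹.

(1)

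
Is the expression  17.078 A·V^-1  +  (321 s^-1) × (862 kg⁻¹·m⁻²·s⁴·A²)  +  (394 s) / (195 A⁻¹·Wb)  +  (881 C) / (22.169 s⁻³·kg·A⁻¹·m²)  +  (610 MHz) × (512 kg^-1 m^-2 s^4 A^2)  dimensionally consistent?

No

In SI base units:
  17.078 A·V^-1:  A·V⁻¹ = A·(J·C⁻¹)⁻¹ = kg⁻¹·m⁻²·s³·A²
  (321 s^-1) × (862 kg⁻¹·m⁻²·s⁴·A²):  [s⁻¹] · [kg⁻¹·m⁻²·s⁴·A²] = kg⁻¹·m⁻²·s³·A²
  (394 s) / (195 A⁻¹·Wb):  [s] / [kg·m²·s⁻²·A⁻²] = kg⁻¹·m⁻²·s³·A²
  (881 C) / (22.169 s⁻³·kg·A⁻¹·m²):  [s·A] / [kg·m²·s⁻³·A⁻¹] = kg⁻¹·m⁻²·s⁴·A²
  (610 MHz) × (512 kg^-1 m^-2 s^4 A^2):  [s⁻¹] · [kg⁻¹·m⁻²·s⁴·A²] = kg⁻¹·m⁻²·s³·A²
The terms do not share a single dimension (kg⁻¹·m⁻²·s³·A² vs kg⁻¹·m⁻²·s⁴·A²).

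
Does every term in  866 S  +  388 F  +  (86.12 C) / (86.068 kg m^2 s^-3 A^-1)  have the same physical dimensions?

Expand each in SI base units:
  866 S:  S = Ω⁻¹ = kg⁻¹·m⁻²·s³·A²
  388 F:  F = C·V⁻¹ = kg⁻¹·m⁻²·s⁴·A²
  (86.12 C) / (86.068 kg m^2 s^-3 A^-1):  [s·A] / [kg·m²·s⁻³·A⁻¹] = kg⁻¹·m⁻²·s⁴·A²
The terms do not share a single dimension (kg⁻¹·m⁻²·s³·A² vs kg⁻¹·m⁻²·s⁴·A²).

No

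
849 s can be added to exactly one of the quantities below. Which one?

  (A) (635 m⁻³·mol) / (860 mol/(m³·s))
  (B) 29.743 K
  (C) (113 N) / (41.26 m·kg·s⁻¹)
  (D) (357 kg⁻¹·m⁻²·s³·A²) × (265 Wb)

Reference: s.
Each option:
  (A) [m⁻³·mol] / [m⁻³·s⁻¹·mol] = s  ← same
  (B) K
  (C) [kg·m·s⁻²] / [kg·m·s⁻¹] = s⁻¹
  (D) [kg⁻¹·m⁻²·s³·A²] · [kg·m²·s⁻²·A⁻¹] = s·A
Only (A) matches s.

(A)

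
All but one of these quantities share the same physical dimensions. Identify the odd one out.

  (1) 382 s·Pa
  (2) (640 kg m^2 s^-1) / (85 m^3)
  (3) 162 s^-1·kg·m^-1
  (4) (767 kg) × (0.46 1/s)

(4)

Work out the base dimensions of each:
  (1) Pa·s = N·m⁻²·s = kg·m⁻¹·s⁻¹
  (2) [kg·m²·s⁻¹] / [m³] = kg·m⁻¹·s⁻¹
  (3) kg·m⁻¹·s⁻¹
  (4) [kg] · [s⁻¹] = kg·s⁻¹
All reduce to kg·m⁻¹·s⁻¹ except (4), which is kg·s⁻¹.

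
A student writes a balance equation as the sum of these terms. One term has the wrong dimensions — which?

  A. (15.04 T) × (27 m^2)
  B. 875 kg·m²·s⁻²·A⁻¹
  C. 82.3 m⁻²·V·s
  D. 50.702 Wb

Expand each in SI base units:
  A. [kg·s⁻²·A⁻¹] · [m²] = kg·m²·s⁻²·A⁻¹
  B. kg·m²·s⁻²·A⁻¹
  C. V·s·m⁻² = J·C⁻¹·s·m⁻² = kg·s⁻²·A⁻¹
  D. Wb = V·s = kg·m²·s⁻²·A⁻¹
All reduce to kg·m²·s⁻²·A⁻¹ except C., which is kg·s⁻²·A⁻¹.

C.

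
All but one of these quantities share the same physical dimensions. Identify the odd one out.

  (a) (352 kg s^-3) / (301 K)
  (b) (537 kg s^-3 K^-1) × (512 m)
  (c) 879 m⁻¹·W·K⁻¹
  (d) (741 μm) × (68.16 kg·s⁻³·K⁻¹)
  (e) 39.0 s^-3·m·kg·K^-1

(a)

Work out the base dimensions of each:
  (a) [kg·s⁻³] / [K] = kg·s⁻³·K⁻¹
  (b) [kg·s⁻³·K⁻¹] · [m] = kg·m·s⁻³·K⁻¹
  (c) W·m⁻¹·K⁻¹ = J·s⁻¹·m⁻¹·K⁻¹ = kg·m·s⁻³·K⁻¹
  (d) [m] · [kg·s⁻³·K⁻¹] = kg·m·s⁻³·K⁻¹
  (e) kg·m·s⁻³·K⁻¹
All reduce to kg·m·s⁻³·K⁻¹ except (a), which is kg·s⁻³·K⁻¹.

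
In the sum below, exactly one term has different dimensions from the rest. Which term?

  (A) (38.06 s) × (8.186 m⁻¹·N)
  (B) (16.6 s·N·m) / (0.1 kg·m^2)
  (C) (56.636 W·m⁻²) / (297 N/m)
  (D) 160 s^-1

(A)

Reduce each to base SI dimensions:
  (A) [s] · [kg·s⁻²] = kg·s⁻¹
  (B) [kg·m²·s⁻¹] / [kg·m²] = s⁻¹
  (C) [kg·s⁻³] / [kg·s⁻²] = s⁻¹
  (D) s⁻¹
All reduce to s⁻¹ except (A), which is kg·s⁻¹.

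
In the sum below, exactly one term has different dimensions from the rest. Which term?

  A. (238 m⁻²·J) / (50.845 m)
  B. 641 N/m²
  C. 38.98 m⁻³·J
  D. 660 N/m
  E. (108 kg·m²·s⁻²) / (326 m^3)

Expand each in SI base units:
  A. [kg·s⁻²] / [m] = kg·m⁻¹·s⁻²
  B. N·m⁻² = kg·m·s⁻²·m⁻² = kg·m⁻¹·s⁻²
  C. J·m⁻³ = N·m·m⁻³ = kg·m⁻¹·s⁻²
  D. N·m⁻¹ = kg·m·s⁻²·m⁻¹ = kg·s⁻²
  E. [kg·m²·s⁻²] / [m³] = kg·m⁻¹·s⁻²
All reduce to kg·m⁻¹·s⁻² except D., which is kg·s⁻².

D.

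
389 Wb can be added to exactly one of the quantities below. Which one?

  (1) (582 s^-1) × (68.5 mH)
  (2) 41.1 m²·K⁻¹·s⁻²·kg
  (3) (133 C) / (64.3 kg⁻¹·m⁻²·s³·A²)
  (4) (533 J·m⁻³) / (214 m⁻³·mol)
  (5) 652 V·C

Reference: Wb = V·s = kg·m²·s⁻²·A⁻¹.
Each option:
  (1) [s⁻¹] · [kg·m²·s⁻²·A⁻²] = kg·m²·s⁻³·A⁻²
  (2) kg·m²·s⁻²·K⁻¹
  (3) [s·A] / [kg⁻¹·m⁻²·s³·A²] = kg·m²·s⁻²·A⁻¹  ← same
  (4) [kg·m⁻¹·s⁻²] / [m⁻³·mol] = kg·m²·s⁻²·mol⁻¹
  (5) C·V = s·A·J·C⁻¹ = kg·m²·s⁻²
Only (3) matches kg·m²·s⁻²·A⁻¹.

(3)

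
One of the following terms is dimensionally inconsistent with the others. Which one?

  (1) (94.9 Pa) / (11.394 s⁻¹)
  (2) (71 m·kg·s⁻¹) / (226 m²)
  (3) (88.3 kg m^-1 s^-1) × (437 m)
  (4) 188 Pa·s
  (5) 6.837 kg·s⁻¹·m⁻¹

(3)

In SI base units:
  (1) [kg·m⁻¹·s⁻²] / [s⁻¹] = kg·m⁻¹·s⁻¹
  (2) [kg·m·s⁻¹] / [m²] = kg·m⁻¹·s⁻¹
  (3) [kg·m⁻¹·s⁻¹] · [m] = kg·s⁻¹
  (4) Pa·s = N·m⁻²·s = kg·m⁻¹·s⁻¹
  (5) kg·m⁻¹·s⁻¹
All reduce to kg·m⁻¹·s⁻¹ except (3), which is kg·s⁻¹.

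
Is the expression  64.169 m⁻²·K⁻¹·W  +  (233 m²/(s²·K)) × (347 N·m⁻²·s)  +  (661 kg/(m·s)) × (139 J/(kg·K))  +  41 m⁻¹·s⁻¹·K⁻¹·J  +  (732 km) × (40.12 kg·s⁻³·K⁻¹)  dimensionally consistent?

No

Work out the base dimensions of each:
  64.169 m⁻²·K⁻¹·W:  W·m⁻²·K⁻¹ = J·s⁻¹·m⁻²·K⁻¹ = kg·s⁻³·K⁻¹
  (233 m²/(s²·K)) × (347 N·m⁻²·s):  [m²·s⁻²·K⁻¹] · [kg·m⁻¹·s⁻¹] = kg·m·s⁻³·K⁻¹
  (661 kg/(m·s)) × (139 J/(kg·K)):  [kg·m⁻¹·s⁻¹] · [m²·s⁻²·K⁻¹] = kg·m·s⁻³·K⁻¹
  41 m⁻¹·s⁻¹·K⁻¹·J:  J·s⁻¹·m⁻¹·K⁻¹ = N·m·s⁻¹·m⁻¹·K⁻¹ = kg·m·s⁻³·K⁻¹
  (732 km) × (40.12 kg·s⁻³·K⁻¹):  [m] · [kg·s⁻³·K⁻¹] = kg·m·s⁻³·K⁻¹
The terms do not share a single dimension (kg·m·s⁻³·K⁻¹ vs kg·s⁻³·K⁻¹).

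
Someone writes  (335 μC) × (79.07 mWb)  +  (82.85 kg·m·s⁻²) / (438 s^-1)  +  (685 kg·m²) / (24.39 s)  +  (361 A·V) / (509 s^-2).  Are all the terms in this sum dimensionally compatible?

No

Expand each in SI base units:
  (335 μC) × (79.07 mWb):  [s·A] · [kg·m²·s⁻²·A⁻¹] = kg·m²·s⁻¹
  (82.85 kg·m·s⁻²) / (438 s^-1):  [kg·m·s⁻²] / [s⁻¹] = kg·m·s⁻¹
  (685 kg·m²) / (24.39 s):  [kg·m²] / [s] = kg·m²·s⁻¹
  (361 A·V) / (509 s^-2):  [kg·m²·s⁻³] / [s⁻²] = kg·m²·s⁻¹
The terms do not share a single dimension (kg·m²·s⁻¹ vs kg·m·s⁻¹).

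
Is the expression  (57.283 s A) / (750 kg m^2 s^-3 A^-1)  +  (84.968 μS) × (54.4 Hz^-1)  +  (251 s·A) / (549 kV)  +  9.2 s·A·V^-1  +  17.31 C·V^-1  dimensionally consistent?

Yes

Work out the base dimensions of each:
  (57.283 s A) / (750 kg m^2 s^-3 A^-1):  [s·A] / [kg·m²·s⁻³·A⁻¹] = kg⁻¹·m⁻²·s⁴·A²
  (84.968 μS) × (54.4 Hz^-1):  [kg⁻¹·m⁻²·s³·A²] · [s] = kg⁻¹·m⁻²·s⁴·A²
  (251 s·A) / (549 kV):  [s·A] / [kg·m²·s⁻³·A⁻¹] = kg⁻¹·m⁻²·s⁴·A²
  9.2 s·A·V^-1:  A·s·V⁻¹ = A·s·(J·C⁻¹)⁻¹ = kg⁻¹·m⁻²·s⁴·A²
  17.31 C·V^-1:  C·V⁻¹ = s·A·(J·C⁻¹)⁻¹ = kg⁻¹·m⁻²·s⁴·A²
Every term reduces to kg⁻¹·m⁻²·s⁴·A².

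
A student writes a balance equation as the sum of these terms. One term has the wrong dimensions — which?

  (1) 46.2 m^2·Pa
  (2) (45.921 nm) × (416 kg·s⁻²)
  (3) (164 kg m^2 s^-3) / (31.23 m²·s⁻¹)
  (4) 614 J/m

In SI base units:
  (1) Pa·m² = N·m⁻²·m² = kg·m·s⁻²
  (2) [m] · [kg·s⁻²] = kg·m·s⁻²
  (3) [kg·m²·s⁻³] / [m²·s⁻¹] = kg·s⁻²
  (4) J·m⁻¹ = N·m·m⁻¹ = kg·m·s⁻²
All reduce to kg·m·s⁻² except (3), which is kg·s⁻².

(3)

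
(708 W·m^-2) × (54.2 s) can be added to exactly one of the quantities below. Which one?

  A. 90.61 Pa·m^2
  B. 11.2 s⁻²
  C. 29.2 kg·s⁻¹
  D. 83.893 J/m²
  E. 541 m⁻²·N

D.

Reference: [kg·s⁻³] · [s] = kg·s⁻².
Each option:
  A. Pa·m² = N·m⁻²·m² = kg·m·s⁻²
  B. s⁻²
  C. kg·s⁻¹
  D. J·m⁻² = N·m·m⁻² = kg·s⁻²  ← same
  E. N·m⁻² = kg·m·s⁻²·m⁻² = kg·m⁻¹·s⁻²
Only D. matches kg·s⁻².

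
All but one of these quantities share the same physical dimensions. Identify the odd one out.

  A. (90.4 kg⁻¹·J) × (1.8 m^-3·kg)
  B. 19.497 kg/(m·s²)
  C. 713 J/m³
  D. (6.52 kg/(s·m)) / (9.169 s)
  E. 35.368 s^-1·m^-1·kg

Dimensions:
  A. [m²·s⁻²] · [kg·m⁻³] = kg·m⁻¹·s⁻²
  B. kg·m⁻¹·s⁻²
  C. J·m⁻³ = N·m·m⁻³ = kg·m⁻¹·s⁻²
  D. [kg·m⁻¹·s⁻¹] / [s] = kg·m⁻¹·s⁻²
  E. kg·m⁻¹·s⁻¹
All reduce to kg·m⁻¹·s⁻² except E., which is kg·m⁻¹·s⁻¹.

E.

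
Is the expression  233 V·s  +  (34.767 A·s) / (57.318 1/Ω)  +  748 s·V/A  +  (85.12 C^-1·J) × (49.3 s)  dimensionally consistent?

Work out the base dimensions of each:
  233 V·s:  V·s = J·C⁻¹·s = kg·m²·s⁻²·A⁻¹
  (34.767 A·s) / (57.318 1/Ω):  [s·A] / [kg⁻¹·m⁻²·s³·A²] = kg·m²·s⁻²·A⁻¹
  748 s·V/A:  V·s·A⁻¹ = J·C⁻¹·s·A⁻¹ = kg·m²·s⁻²·A⁻²
  (85.12 C^-1·J) × (49.3 s):  [kg·m²·s⁻³·A⁻¹] · [s] = kg·m²·s⁻²·A⁻¹
The terms do not share a single dimension (kg·m²·s⁻²·A⁻² vs kg·m²·s⁻²·A⁻¹).

No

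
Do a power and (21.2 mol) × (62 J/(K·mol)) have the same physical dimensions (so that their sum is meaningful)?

No

Work out the base dimensions of each:
  a power:  [power] = kg·m²·s⁻³
  (21.2 mol) × (62 J/(K·mol)):  [mol] · [kg·m²·s⁻²·K⁻¹·mol⁻¹] = kg·m²·s⁻²·K⁻¹
kg·m²·s⁻³ ≠ kg·m²·s⁻²·K⁻¹, so they cannot be added.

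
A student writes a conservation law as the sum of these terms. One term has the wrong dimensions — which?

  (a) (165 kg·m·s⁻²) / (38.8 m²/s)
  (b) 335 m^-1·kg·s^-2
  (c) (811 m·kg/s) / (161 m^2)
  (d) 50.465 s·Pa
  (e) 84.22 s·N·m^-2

(b)

Work out the base dimensions of each:
  (a) [kg·m·s⁻²] / [m²·s⁻¹] = kg·m⁻¹·s⁻¹
  (b) kg·m⁻¹·s⁻²
  (c) [kg·m·s⁻¹] / [m²] = kg·m⁻¹·s⁻¹
  (d) Pa·s = N·m⁻²·s = kg·m⁻¹·s⁻¹
  (e) N·s·m⁻² = kg·m·s⁻²·s·m⁻² = kg·m⁻¹·s⁻¹
All reduce to kg·m⁻¹·s⁻¹ except (b), which is kg·m⁻¹·s⁻².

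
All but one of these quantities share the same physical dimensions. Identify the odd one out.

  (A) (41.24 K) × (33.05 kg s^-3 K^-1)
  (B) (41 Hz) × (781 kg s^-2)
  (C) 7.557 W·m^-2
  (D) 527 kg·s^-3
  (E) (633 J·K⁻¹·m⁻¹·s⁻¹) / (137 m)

(E)

Reduce each to base SI dimensions:
  (A) [K] · [kg·s⁻³·K⁻¹] = kg·s⁻³
  (B) [s⁻¹] · [kg·s⁻²] = kg·s⁻³
  (C) W·m⁻² = J·s⁻¹·m⁻² = kg·s⁻³
  (D) kg·s⁻³
  (E) [kg·m·s⁻³·K⁻¹] / [m] = kg·s⁻³·K⁻¹
All reduce to kg·s⁻³ except (E), which is kg·s⁻³·K⁻¹.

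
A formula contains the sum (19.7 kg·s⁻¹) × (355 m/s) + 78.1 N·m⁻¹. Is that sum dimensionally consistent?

Dimensions:
  (19.7 kg·s⁻¹) × (355 m/s):  [kg·s⁻¹] · [m·s⁻¹] = kg·m·s⁻²
  78.1 N·m⁻¹:  N·m⁻¹ = kg·m·s⁻²·m⁻¹ = kg·s⁻²
kg·m·s⁻² ≠ kg·s⁻², so they cannot be added.

No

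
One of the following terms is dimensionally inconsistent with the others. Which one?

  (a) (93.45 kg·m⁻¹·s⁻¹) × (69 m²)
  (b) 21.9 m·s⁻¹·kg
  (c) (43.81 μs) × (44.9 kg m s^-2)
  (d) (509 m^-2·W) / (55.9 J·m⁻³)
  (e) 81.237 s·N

Work out the base dimensions of each:
  (a) [kg·m⁻¹·s⁻¹] · [m²] = kg·m·s⁻¹
  (b) kg·m·s⁻¹
  (c) [s] · [kg·m·s⁻²] = kg·m·s⁻¹
  (d) [kg·s⁻³] / [kg·m⁻¹·s⁻²] = m·s⁻¹
  (e) N·s = kg·m·s⁻²·s = kg·m·s⁻¹
All reduce to kg·m·s⁻¹ except (d), which is m·s⁻¹.

(d)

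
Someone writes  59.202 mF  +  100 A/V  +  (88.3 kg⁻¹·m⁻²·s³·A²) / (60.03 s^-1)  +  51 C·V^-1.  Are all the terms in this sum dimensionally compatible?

Expand each in SI base units:
  59.202 mF:  F = C·V⁻¹ = kg⁻¹·m⁻²·s⁴·A²
  100 A/V:  A·V⁻¹ = A·(J·C⁻¹)⁻¹ = kg⁻¹·m⁻²·s³·A²
  (88.3 kg⁻¹·m⁻²·s³·A²) / (60.03 s^-1):  [kg⁻¹·m⁻²·s³·A²] / [s⁻¹] = kg⁻¹·m⁻²·s⁴·A²
  51 C·V^-1:  C·V⁻¹ = s·A·(J·C⁻¹)⁻¹ = kg⁻¹·m⁻²·s⁴·A²
The terms do not share a single dimension (kg⁻¹·m⁻²·s³·A² vs kg⁻¹·m⁻²·s⁴·A²).

No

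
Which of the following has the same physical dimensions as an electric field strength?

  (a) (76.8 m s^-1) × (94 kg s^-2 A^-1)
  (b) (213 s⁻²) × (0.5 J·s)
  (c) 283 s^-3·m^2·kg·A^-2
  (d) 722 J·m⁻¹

Reference: [electric field strength] = kg·m·s⁻³·A⁻¹.
Each option:
  (a) [m·s⁻¹] · [kg·s⁻²·A⁻¹] = kg·m·s⁻³·A⁻¹  ← same
  (b) [s⁻²] · [kg·m²·s⁻¹] = kg·m²·s⁻³
  (c) kg·m²·s⁻³·A⁻²
  (d) J·m⁻¹ = N·m·m⁻¹ = kg·m·s⁻²
Only (a) matches kg·m·s⁻³·A⁻¹.

(a)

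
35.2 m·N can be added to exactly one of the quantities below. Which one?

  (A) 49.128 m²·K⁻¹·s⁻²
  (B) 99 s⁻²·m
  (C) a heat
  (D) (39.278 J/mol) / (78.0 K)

(C)

Reference: N·m = kg·m·s⁻²·m = kg·m²·s⁻².
Each option:
  (A) m²·s⁻²·K⁻¹
  (B) m·s⁻²
  (C) [heat] = kg·m²·s⁻²  ← same
  (D) [kg·m²·s⁻²·mol⁻¹] / [K] = kg·m²·s⁻²·K⁻¹·mol⁻¹
Only (C) matches kg·m²·s⁻².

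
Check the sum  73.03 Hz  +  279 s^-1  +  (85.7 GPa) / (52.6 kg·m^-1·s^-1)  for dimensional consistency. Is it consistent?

Yes

Expand each in SI base units:
  73.03 Hz:  Hz = s⁻¹
  279 s^-1:  s⁻¹
  (85.7 GPa) / (52.6 kg·m^-1·s^-1):  [kg·m⁻¹·s⁻²] / [kg·m⁻¹·s⁻¹] = s⁻¹
Every term reduces to s⁻¹.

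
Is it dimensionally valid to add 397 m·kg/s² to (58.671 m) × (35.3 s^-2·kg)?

Yes

Dimensions:
  397 m·kg/s²:  kg·m·s⁻²
  (58.671 m) × (35.3 s^-2·kg):  [m] · [kg·s⁻²] = kg·m·s⁻²
Both are kg·m·s⁻², so they have the same dimensions and can be added.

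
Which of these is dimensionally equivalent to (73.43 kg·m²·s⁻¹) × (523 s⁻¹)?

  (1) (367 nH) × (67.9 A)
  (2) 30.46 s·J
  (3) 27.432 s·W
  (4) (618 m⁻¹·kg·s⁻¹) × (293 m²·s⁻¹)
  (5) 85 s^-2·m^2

Reference: [kg·m²·s⁻¹] · [s⁻¹] = kg·m²·s⁻².
Each option:
  (1) [kg·m²·s⁻²·A⁻²] · [A] = kg·m²·s⁻²·A⁻¹
  (2) J·s = N·m·s = kg·m²·s⁻¹
  (3) W·s = J·s⁻¹·s = kg·m²·s⁻²  ← same
  (4) [kg·m⁻¹·s⁻¹] · [m²·s⁻¹] = kg·m·s⁻²
  (5) m²·s⁻²
Only (3) matches kg·m²·s⁻².

(3)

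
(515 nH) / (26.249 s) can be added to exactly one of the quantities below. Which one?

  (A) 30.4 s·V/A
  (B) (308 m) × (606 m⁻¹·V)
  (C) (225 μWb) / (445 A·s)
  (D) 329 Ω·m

Reference: [kg·m²·s⁻²·A⁻²] / [s] = kg·m²·s⁻³·A⁻².
Each option:
  (A) V·s·A⁻¹ = J·C⁻¹·s·A⁻¹ = kg·m²·s⁻²·A⁻²
  (B) [m] · [kg·m·s⁻³·A⁻¹] = kg·m²·s⁻³·A⁻¹
  (C) [kg·m²·s⁻²·A⁻¹] / [s·A] = kg·m²·s⁻³·A⁻²  ← same
  (D) Ω·m = V·A⁻¹·m = kg·m³·s⁻³·A⁻²
Only (C) matches kg·m²·s⁻³·A⁻².

(C)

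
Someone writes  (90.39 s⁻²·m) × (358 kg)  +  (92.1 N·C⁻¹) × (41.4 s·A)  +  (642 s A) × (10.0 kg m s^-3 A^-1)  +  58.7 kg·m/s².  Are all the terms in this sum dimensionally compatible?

Yes

In SI base units:
  (90.39 s⁻²·m) × (358 kg):  [m·s⁻²] · [kg] = kg·m·s⁻²
  (92.1 N·C⁻¹) × (41.4 s·A):  [kg·m·s⁻³·A⁻¹] · [s·A] = kg·m·s⁻²
  (642 s A) × (10.0 kg m s^-3 A^-1):  [s·A] · [kg·m·s⁻³·A⁻¹] = kg·m·s⁻²
  58.7 kg·m/s²:  kg·m·s⁻²
Every term reduces to kg·m·s⁻².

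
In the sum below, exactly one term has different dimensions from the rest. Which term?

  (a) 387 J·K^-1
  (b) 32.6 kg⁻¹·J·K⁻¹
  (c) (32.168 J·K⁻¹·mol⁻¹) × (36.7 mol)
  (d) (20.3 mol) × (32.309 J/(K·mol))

Work out the base dimensions of each:
  (a) J·K⁻¹ = N·m·K⁻¹ = kg·m²·s⁻²·K⁻¹
  (b) J·kg⁻¹·K⁻¹ = N·m·kg⁻¹·K⁻¹ = m²·s⁻²·K⁻¹
  (c) [kg·m²·s⁻²·K⁻¹·mol⁻¹] · [mol] = kg·m²·s⁻²·K⁻¹
  (d) [mol] · [kg·m²·s⁻²·K⁻¹·mol⁻¹] = kg·m²·s⁻²·K⁻¹
All reduce to kg·m²·s⁻²·K⁻¹ except (b), which is m²·s⁻²·K⁻¹.

(b)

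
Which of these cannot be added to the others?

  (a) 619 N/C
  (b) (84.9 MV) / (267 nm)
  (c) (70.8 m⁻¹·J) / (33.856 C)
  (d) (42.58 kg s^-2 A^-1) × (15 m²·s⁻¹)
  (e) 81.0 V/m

Reduce each to base SI dimensions:
  (a) N·C⁻¹ = kg·m·s⁻²·(s·A)⁻¹ = kg·m·s⁻³·A⁻¹
  (b) [kg·m²·s⁻³·A⁻¹] / [m] = kg·m·s⁻³·A⁻¹
  (c) [kg·m·s⁻²] / [s·A] = kg·m·s⁻³·A⁻¹
  (d) [kg·s⁻²·A⁻¹] · [m²·s⁻¹] = kg·m²·s⁻³·A⁻¹
  (e) V·m⁻¹ = J·C⁻¹·m⁻¹ = kg·m·s⁻³·A⁻¹
All reduce to kg·m·s⁻³·A⁻¹ except (d), which is kg·m²·s⁻³·A⁻¹.

(d)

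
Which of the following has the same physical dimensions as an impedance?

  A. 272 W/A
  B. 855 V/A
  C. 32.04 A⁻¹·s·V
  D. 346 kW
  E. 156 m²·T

B.

Reference: [impedance] = kg·m²·s⁻³·A⁻².
Each option:
  A. W·A⁻¹ = J·s⁻¹·A⁻¹ = kg·m²·s⁻³·A⁻¹
  B. V·A⁻¹ = J·C⁻¹·A⁻¹ = kg·m²·s⁻³·A⁻²  ← same
  C. V·s·A⁻¹ = J·C⁻¹·s·A⁻¹ = kg·m²·s⁻²·A⁻²
  D. W = J·s⁻¹ = kg·m²·s⁻³
  E. T·m² = Wb·m⁻²·m² = kg·m²·s⁻²·A⁻¹
Only B. matches kg·m²·s⁻³·A⁻².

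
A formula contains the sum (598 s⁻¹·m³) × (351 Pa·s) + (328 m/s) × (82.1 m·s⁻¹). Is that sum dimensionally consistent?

Work out the base dimensions of each:
  (598 s⁻¹·m³) × (351 Pa·s):  [m³·s⁻¹] · [kg·m⁻¹·s⁻¹] = kg·m²·s⁻²
  (328 m/s) × (82.1 m·s⁻¹):  [m·s⁻¹] · [m·s⁻¹] = m²·s⁻²
kg·m²·s⁻² ≠ m²·s⁻², so they cannot be added.

No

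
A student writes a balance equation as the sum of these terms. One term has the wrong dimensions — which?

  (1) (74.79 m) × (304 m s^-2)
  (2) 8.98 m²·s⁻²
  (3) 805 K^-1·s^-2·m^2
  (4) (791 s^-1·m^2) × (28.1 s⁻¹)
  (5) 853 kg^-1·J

(3)

Expand each in SI base units:
  (1) [m] · [m·s⁻²] = m²·s⁻²
  (2) m²·s⁻²
  (3) m²·s⁻²·K⁻¹
  (4) [m²·s⁻¹] · [s⁻¹] = m²·s⁻²
  (5) J·kg⁻¹ = N·m·kg⁻¹ = m²·s⁻²
All reduce to m²·s⁻² except (3), which is m²·s⁻²·K⁻¹.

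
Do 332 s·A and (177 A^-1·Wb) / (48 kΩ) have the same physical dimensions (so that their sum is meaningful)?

No

In SI base units:
  332 s·A:  A·s = s·A
  (177 A^-1·Wb) / (48 kΩ):  [kg·m²·s⁻²·A⁻²] / [kg·m²·s⁻³·A⁻²] = s
s·A ≠ s, so they cannot be added.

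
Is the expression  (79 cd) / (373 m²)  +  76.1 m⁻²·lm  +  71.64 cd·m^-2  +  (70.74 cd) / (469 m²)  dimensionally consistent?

Yes

Expand each in SI base units:
  (79 cd) / (373 m²):  [cd] / [m²] = m⁻²·cd
  76.1 m⁻²·lm:  lm·m⁻² = cd·m⁻² = m⁻²·cd
  71.64 cd·m^-2:  cd·m⁻² = m⁻²·cd
  (70.74 cd) / (469 m²):  [cd] / [m²] = m⁻²·cd
Every term reduces to m⁻²·cd.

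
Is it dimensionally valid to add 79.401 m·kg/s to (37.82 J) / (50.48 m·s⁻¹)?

Yes

Reduce each to base SI dimensions:
  79.401 m·kg/s:  kg·m·s⁻¹
  (37.82 J) / (50.48 m·s⁻¹):  [kg·m²·s⁻²] / [m·s⁻¹] = kg·m·s⁻¹
Both are kg·m·s⁻¹, so they have the same dimensions and can be added.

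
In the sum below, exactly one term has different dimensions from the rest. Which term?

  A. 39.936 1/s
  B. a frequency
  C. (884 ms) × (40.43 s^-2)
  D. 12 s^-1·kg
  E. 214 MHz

D.

Dimensions:
  A. s⁻¹
  B. [frequency] = s⁻¹
  C. [s] · [s⁻²] = s⁻¹
  D. kg·s⁻¹
  E. Hz = s⁻¹
All reduce to s⁻¹ except D., which is kg·s⁻¹.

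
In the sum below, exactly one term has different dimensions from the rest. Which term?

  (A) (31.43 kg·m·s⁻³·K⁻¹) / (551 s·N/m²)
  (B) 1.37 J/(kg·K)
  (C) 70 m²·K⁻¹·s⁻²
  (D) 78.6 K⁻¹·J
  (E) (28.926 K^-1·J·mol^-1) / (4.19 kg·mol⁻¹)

(D)

Reduce each to base SI dimensions:
  (A) [kg·m·s⁻³·K⁻¹] / [kg·m⁻¹·s⁻¹] = m²·s⁻²·K⁻¹
  (B) J·kg⁻¹·K⁻¹ = N·m·kg⁻¹·K⁻¹ = m²·s⁻²·K⁻¹
  (C) m²·s⁻²·K⁻¹
  (D) J·K⁻¹ = N·m·K⁻¹ = kg·m²·s⁻²·K⁻¹
  (E) [kg·m²·s⁻²·K⁻¹·mol⁻¹] / [kg·mol⁻¹] = m²·s⁻²·K⁻¹
All reduce to m²·s⁻²·K⁻¹ except (D), which is kg·m²·s⁻²·K⁻¹.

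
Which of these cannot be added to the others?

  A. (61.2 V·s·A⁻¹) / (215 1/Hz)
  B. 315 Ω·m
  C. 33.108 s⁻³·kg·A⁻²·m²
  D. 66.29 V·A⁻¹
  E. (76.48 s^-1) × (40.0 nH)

B.

Expand each in SI base units:
  A. [kg·m²·s⁻²·A⁻²] / [s] = kg·m²·s⁻³·A⁻²
  B. Ω·m = V·A⁻¹·m = kg·m³·s⁻³·A⁻²
  C. kg·m²·s⁻³·A⁻²
  D. V·A⁻¹ = J·C⁻¹·A⁻¹ = kg·m²·s⁻³·A⁻²
  E. [s⁻¹] · [kg·m²·s⁻²·A⁻²] = kg·m²·s⁻³·A⁻²
All reduce to kg·m²·s⁻³·A⁻² except B., which is kg·m³·s⁻³·A⁻².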